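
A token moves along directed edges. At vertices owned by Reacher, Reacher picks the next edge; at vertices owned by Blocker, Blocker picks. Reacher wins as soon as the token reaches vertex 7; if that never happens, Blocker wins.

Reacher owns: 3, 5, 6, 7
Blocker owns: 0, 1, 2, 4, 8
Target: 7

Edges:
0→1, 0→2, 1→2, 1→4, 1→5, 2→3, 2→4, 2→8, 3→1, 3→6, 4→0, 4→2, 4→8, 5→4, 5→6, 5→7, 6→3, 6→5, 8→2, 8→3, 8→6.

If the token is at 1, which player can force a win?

Blocker

A0 = {7}
A1: add {5} — 5 (Reacher) has 5→7.
A2: add {6} — 6 (Reacher) has 6→5.
A3: add {3} — 3 (Reacher) has 3→6.
A4 = A3; e.g. 0 (Blocker) can still go to 1. Fixed point.
1 never enters the attractor, so Blocker can avoid the target forever.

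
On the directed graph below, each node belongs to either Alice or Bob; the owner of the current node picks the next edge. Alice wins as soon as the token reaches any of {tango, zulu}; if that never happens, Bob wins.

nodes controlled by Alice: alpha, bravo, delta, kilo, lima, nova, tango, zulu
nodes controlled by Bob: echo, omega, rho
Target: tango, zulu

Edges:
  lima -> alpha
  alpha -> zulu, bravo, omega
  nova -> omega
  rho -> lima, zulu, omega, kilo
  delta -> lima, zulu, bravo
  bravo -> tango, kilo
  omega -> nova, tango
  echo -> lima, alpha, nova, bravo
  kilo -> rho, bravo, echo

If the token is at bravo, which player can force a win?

Alice

A0 = {tango, zulu}
A1: add {alpha, bravo, delta} — alpha (Alice) has alpha→zulu; delta (Alice) has delta→zulu; bravo (Alice) has bravo→tango.
bravo ∈ A1, so Alice can force the target.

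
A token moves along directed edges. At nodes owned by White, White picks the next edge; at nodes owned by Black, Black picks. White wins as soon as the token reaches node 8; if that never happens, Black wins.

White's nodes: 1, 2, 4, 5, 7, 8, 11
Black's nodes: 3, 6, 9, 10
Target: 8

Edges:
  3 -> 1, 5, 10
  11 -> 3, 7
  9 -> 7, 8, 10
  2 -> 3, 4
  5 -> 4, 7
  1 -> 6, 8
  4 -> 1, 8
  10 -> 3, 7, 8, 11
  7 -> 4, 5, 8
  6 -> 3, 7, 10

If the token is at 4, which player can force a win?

White

A0 = {8}
A1: add {1, 4, 7} — 1 (White) has 1→8; 4 (White) has 4→8; 7 (White) has 7→8.
4 ∈ A1, so White can force the target.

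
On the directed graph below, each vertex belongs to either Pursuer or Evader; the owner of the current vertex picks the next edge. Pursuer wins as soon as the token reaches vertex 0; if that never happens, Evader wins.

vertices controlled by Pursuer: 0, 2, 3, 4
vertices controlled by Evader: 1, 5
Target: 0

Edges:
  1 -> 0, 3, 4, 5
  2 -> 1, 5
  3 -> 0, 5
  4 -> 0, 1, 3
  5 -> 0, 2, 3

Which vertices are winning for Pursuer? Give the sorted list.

A0 = {0}
A1: add {3, 4} — 3 (Pursuer) has 3→0; 4 (Pursuer) has 4→0.
A2 = A1; e.g. 1 (Evader) can still go to 5. Fixed point.
Pursuer's winning region = {0, 3, 4}.

0, 3, 4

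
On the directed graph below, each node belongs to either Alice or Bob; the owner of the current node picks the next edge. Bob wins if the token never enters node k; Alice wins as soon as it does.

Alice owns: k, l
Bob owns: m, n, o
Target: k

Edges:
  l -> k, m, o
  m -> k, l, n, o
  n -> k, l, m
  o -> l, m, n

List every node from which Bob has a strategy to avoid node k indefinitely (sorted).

m, n, o

A0 = {k}
A1: add {l} — l (Alice) has l→k.
A2 = A1; e.g. m (Bob) can still go to n. Fixed point.
Alice's attractor = {k, l}; Bob avoids the target exactly from the complement.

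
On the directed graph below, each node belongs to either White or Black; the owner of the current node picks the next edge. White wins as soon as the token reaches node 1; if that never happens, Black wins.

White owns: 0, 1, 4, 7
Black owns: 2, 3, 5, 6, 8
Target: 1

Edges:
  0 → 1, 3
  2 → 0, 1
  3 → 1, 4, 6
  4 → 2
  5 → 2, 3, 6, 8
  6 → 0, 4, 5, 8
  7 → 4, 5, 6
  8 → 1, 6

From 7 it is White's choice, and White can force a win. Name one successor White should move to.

A0 = {1}
A1: add {0} — 0 (White) has 0→1.
A2: add {2} — 2 (Black): all of {0, 1} already in.
A3: add {4} — 4 (White) has 4→2.
A4: add {7} — 7 (White) has 7→4.
A5 = A4; e.g. 3 (Black) can still go to 6. Fixed point.
From 7, successor 4 is in the attractor (rank 3); the other successors 5, 6 are not.

4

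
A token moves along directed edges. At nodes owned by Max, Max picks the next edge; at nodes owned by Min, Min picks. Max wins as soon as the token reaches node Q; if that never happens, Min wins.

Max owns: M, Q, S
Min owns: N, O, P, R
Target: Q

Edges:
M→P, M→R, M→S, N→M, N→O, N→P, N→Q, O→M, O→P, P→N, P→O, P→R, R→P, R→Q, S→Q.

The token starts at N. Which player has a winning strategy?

A0 = {Q}
A1: add {S} — S (Max) has S→Q.
A2: add {M} — M (Max) has M→S.
A3 = A2; e.g. N (Min) can still go to O. Fixed point.
N never enters the attractor, so Min can avoid the target forever.

Min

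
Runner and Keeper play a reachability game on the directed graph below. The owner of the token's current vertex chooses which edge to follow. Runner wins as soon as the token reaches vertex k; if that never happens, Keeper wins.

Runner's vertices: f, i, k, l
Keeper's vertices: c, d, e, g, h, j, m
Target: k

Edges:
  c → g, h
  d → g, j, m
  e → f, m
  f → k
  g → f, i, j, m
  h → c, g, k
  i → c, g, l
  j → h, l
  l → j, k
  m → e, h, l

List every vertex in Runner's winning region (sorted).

A0 = {k}
A1: add {f, l} — f (Runner) has f→k; l (Runner) has l→k.
A2: add {i} — i (Runner) has i→l.
A3 = A2; e.g. c (Keeper) can still go to g. Fixed point.
Runner's winning region = {f, i, k, l}.

f, i, k, l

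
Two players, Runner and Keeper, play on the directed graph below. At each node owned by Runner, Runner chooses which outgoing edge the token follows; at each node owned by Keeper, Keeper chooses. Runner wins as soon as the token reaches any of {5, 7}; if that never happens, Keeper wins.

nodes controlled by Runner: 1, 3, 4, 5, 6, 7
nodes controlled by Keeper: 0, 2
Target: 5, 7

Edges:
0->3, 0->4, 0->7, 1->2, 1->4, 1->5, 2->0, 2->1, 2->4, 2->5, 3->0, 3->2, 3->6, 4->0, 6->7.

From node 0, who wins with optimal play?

Keeper

A0 = {5, 7}
A1: add {1, 6} — 1 (Runner) has 1→5; 6 (Runner) has 6→7.
A2: add {3} — 3 (Runner) has 3→6.
A3 = A2; e.g. 0 (Keeper) can still go to 4. Fixed point.
0 never enters the attractor, so Keeper can avoid the target forever.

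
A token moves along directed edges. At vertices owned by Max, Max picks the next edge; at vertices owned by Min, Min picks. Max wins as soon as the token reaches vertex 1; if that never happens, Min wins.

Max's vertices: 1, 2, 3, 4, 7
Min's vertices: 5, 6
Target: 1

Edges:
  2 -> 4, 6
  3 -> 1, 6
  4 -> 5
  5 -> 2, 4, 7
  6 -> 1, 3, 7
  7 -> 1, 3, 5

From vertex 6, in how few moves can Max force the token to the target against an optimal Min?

A0 = {1}
A1: add {3, 7} — 3 (Max) has 3→1; 7 (Max) has 7→1.
A2: add {6} — 6 (Min): all of {1, 3, 7} already in.
6 enters the attractor at level 2, so Max can force the target in 2 moves from there.

2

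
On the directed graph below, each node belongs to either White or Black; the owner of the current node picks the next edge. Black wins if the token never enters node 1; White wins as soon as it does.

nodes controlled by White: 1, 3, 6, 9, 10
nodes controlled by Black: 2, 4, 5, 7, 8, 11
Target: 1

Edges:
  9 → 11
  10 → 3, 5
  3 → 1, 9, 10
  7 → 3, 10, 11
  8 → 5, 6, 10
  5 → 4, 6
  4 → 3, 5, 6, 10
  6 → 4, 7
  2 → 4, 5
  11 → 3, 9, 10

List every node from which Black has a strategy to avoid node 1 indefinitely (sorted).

A0 = {1}
A1: add {3} — 3 (White) has 3→1.
A2: add {10} — 10 (White) has 10→3.
A3 = A2; e.g. 2 (Black) can still go to 4. Fixed point.
White's attractor = {1, 3, 10}; Black avoids the target exactly from the complement.

2, 4, 5, 6, 7, 8, 9, 11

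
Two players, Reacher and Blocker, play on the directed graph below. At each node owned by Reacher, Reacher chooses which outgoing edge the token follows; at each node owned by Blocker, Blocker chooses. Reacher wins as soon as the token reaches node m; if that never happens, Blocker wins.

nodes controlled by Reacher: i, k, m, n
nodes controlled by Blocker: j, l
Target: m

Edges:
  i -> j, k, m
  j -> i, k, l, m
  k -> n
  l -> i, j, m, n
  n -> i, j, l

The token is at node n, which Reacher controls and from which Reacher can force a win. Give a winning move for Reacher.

i

A0 = {m}
A1: add {i} — i (Reacher) has i→m.
A2: add {n} — n (Reacher) has n→i.
A3: add {k} — k (Reacher) has k→n.
A4 = A3; e.g. j (Blocker) can still go to l. Fixed point.
From n, successor i is in the attractor (rank 1); the other successors j, l are not.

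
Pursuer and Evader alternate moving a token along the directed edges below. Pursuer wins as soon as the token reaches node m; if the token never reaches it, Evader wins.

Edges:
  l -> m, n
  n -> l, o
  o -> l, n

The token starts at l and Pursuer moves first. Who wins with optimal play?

Pursuer

Track states (vertex, player-to-move).
A0 = {(m,Pursuer), (m,Evader)}
A1: add {(l,Pursuer)}.
(l,Pursuer) ∈ A1 ⇒ Pursuer forces the target.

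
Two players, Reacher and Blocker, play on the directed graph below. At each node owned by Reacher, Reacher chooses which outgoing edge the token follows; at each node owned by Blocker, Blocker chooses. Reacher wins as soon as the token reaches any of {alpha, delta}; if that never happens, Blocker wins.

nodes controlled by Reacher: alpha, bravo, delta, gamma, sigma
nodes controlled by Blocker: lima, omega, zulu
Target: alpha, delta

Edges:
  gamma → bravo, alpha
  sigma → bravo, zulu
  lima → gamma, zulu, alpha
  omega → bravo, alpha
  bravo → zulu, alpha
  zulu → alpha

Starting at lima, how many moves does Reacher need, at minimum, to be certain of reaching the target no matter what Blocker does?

2

A0 = {alpha, delta}
A1: add {bravo, gamma, zulu} — gamma (Reacher) has gamma→alpha; bravo (Reacher) has bravo→alpha; zulu (Blocker): all of {alpha} already in.
A2: add {lima, omega, sigma} — sigma (Reacher) has sigma→bravo; lima (Blocker): all of {gamma, zulu, alpha} already in; omega (Blocker): all of {bravo, alpha} already in.
A2 = all vertices. Fixed point.
lima enters the attractor at level 2, so Reacher can force the target in 2 moves from there.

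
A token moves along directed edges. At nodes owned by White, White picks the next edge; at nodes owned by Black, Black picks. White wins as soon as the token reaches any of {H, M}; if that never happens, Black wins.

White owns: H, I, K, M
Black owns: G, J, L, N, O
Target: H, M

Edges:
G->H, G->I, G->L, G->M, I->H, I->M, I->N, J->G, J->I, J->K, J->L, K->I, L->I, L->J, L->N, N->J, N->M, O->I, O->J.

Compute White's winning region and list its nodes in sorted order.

H, I, K, M

A0 = {H, M}
A1: add {I} — I (White) has I→H.
A2: add {K} — K (White) has K→I.
A3 = A2; e.g. G (Black) can still go to L. Fixed point.
White's winning region = {H, I, K, M}.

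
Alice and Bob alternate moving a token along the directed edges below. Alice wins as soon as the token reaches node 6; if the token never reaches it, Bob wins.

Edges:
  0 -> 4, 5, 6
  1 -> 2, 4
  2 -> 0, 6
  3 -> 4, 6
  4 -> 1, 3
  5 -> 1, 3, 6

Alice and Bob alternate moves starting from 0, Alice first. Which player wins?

Alice

Track states (vertex, player-to-move).
A0 = {(6,Alice), (6,Bob)}
A1: add {(0,Alice), (2,Alice), (3,Alice), (5,Alice)}.
(0,Alice) ∈ A1 ⇒ Alice forces the target.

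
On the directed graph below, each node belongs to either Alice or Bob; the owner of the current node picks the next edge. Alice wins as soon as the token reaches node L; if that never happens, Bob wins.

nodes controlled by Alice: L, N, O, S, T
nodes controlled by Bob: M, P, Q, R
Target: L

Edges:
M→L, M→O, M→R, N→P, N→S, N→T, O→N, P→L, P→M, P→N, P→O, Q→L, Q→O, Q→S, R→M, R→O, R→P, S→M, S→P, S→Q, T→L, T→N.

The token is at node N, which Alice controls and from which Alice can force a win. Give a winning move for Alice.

A0 = {L}
A1: add {T} — T (Alice) has T→L.
A2: add {N} — N (Alice) has N→T.
A3: add {O} — O (Alice) has O→N.
A4 = A3; e.g. M (Bob) can still go to R. Fixed point.
From N, successor T is in the attractor (rank 1); the other successors P, S are not.

T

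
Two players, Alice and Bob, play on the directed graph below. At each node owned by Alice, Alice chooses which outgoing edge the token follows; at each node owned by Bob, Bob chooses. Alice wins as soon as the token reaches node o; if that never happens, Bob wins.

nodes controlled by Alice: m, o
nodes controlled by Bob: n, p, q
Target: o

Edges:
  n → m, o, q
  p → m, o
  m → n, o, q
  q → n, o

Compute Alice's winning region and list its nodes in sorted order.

A0 = {o}
A1: add {m} — m (Alice) has m→o.
A2: add {p} — p (Bob): all of {m, o} already in.
A3 = A2; e.g. n (Bob) can still go to q. Fixed point.
Alice's winning region = {m, o, p}.

m, o, p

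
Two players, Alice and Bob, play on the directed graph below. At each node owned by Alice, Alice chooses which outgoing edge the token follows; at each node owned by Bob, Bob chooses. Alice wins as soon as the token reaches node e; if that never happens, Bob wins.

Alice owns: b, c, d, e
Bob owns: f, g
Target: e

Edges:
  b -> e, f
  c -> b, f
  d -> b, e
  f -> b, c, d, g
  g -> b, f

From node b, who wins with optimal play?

Alice

A0 = {e}
A1: add {b, d} — b (Alice) has b→e; d (Alice) has d→e.
b ∈ A1, so Alice can force the target.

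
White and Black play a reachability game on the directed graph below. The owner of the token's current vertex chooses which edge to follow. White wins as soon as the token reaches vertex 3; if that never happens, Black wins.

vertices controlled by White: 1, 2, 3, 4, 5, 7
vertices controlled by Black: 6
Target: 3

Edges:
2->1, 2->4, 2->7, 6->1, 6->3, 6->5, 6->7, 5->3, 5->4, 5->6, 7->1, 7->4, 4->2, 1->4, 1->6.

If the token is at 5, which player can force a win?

A0 = {3}
A1: add {5} — 5 (White) has 5→3.
A2 = A1; e.g. 1 (White) has no edge into A1. Fixed point.
5 ∈ A1, so White can force the target.

White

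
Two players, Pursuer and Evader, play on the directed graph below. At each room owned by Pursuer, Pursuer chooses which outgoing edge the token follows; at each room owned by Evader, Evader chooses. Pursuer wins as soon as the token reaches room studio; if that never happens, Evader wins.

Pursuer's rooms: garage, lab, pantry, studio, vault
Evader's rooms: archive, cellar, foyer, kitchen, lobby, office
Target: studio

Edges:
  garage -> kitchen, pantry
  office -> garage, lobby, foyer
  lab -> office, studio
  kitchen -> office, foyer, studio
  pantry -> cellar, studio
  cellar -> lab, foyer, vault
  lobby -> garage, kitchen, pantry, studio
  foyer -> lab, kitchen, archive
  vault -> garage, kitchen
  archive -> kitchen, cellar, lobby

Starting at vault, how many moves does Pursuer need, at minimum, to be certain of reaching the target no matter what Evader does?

A0 = {studio}
A1: add {lab, pantry} — lab (Pursuer) has lab→studio; pantry (Pursuer) has pantry→studio.
A2: add {garage} — garage (Pursuer) has garage→pantry.
A3: add {vault} — vault (Pursuer) has vault→garage.
A4 = A3; e.g. office (Evader) can still go to lobby. Fixed point.
vault enters the attractor at level 3, so Pursuer can force the target in 3 moves from there.

3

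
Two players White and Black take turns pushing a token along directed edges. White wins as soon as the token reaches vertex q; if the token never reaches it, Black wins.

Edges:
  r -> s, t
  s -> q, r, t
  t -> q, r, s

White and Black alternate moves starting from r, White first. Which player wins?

Track states (vertex, player-to-move).
A0 = {(q,White), (q,Black)}
A1: add {(s,White), (t,White)}.
A2: add {(r,Black)}.
A3 = A2; e.g. (r,White) stays out. (r,White) never enters ⇒ Black avoids the target.

Black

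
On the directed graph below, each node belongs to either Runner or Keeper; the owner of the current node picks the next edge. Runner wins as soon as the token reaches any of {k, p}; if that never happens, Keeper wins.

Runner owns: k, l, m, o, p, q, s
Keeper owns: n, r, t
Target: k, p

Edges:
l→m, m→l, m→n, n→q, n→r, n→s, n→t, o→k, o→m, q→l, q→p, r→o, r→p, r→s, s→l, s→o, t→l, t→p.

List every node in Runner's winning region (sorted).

k, o, p, q, r, s

A0 = {k, p}
A1: add {o, q} — o (Runner) has o→k; q (Runner) has q→p.
A2: add {s} — s (Runner) has s→o.
A3: add {r} — r (Keeper): all of {o, p, s} already in.
A4 = A3; e.g. l (Runner) has no edge into A3. Fixed point.
Runner's winning region = {k, o, p, q, r, s}.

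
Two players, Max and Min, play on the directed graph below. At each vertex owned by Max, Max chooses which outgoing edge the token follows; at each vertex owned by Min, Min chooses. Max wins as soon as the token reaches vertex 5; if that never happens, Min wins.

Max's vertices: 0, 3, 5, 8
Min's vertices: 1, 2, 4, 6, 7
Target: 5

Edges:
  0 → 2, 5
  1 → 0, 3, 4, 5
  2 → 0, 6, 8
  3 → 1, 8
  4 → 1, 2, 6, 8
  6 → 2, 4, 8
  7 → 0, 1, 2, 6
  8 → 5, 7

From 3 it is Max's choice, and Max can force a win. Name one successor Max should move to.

8

A0 = {5}
A1: add {0, 8} — 0 (Max) has 0→5; 8 (Max) has 8→5.
A2: add {3} — 3 (Max) has 3→8.
A3 = A2; e.g. 1 (Min) can still go to 4. Fixed point.
From 3, successor 8 is in the attractor (rank 1); the other successor 1 is not.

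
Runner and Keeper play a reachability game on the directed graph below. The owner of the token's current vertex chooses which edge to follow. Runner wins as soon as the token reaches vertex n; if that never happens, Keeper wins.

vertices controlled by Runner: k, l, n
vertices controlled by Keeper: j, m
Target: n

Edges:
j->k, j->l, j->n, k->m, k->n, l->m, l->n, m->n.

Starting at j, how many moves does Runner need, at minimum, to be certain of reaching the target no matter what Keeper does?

A0 = {n}
A1: add {k, l, m} — k (Runner) has k→n; l (Runner) has l→n; m (Keeper): all of {n} already in.
A2: add {j} — j (Keeper): all of {k, l, n} already in.
A2 = all vertices. Fixed point.
j enters the attractor at level 2, so Runner can force the target in 2 moves from there.

2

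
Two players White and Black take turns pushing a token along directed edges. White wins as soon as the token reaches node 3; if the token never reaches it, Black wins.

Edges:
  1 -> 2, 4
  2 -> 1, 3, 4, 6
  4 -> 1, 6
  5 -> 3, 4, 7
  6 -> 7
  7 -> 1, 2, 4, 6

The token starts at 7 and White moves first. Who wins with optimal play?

Track states (vertex, player-to-move).
A0 = {(3,White), (3,Black)}
A1: add {(2,White), (5,White)}.
A2 = A1; e.g. (1,White) stays out. (7,White) never enters ⇒ Black avoids the target.

Black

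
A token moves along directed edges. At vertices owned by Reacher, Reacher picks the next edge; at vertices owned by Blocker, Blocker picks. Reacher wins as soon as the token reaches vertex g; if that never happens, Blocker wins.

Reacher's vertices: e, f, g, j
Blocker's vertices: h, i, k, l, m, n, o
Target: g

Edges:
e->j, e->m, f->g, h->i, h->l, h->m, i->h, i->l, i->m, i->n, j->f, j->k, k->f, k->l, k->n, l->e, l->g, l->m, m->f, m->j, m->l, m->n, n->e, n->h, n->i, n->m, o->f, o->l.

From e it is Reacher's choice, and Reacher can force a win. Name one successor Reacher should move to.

A0 = {g}
A1: add {f} — f (Reacher) has f→g.
A2: add {j} — j (Reacher) has j→f.
A3: add {e} — e (Reacher) has e→j.
A4 = A3; e.g. h (Blocker) can still go to i. Fixed point.
From e, successor j is in the attractor (rank 2); the other successor m is not.

j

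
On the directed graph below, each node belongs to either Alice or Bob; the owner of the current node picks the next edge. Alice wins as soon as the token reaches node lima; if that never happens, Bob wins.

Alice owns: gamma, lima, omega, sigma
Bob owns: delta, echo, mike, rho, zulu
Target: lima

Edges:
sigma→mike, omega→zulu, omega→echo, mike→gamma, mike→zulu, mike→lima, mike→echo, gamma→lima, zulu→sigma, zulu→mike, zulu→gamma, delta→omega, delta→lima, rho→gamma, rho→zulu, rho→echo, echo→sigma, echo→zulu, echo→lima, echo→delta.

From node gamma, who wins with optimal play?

Alice

A0 = {lima}
A1: add {gamma} — gamma (Alice) has gamma→lima.
A2 = A1; e.g. sigma (Alice) has no edge into A1. Fixed point.
gamma ∈ A1, so Alice can force the target.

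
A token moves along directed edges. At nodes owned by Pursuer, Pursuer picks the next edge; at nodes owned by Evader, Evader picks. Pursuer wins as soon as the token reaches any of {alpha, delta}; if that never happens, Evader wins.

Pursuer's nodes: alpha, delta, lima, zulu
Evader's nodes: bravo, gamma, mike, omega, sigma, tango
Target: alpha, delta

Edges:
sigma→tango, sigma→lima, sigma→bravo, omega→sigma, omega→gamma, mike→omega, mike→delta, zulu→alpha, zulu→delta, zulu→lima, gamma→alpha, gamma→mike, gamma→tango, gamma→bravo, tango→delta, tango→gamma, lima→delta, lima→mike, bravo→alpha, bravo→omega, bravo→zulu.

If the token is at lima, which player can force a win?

Pursuer

A0 = {alpha, delta}
A1: add {lima, zulu} — zulu (Pursuer) has zulu→alpha; lima (Pursuer) has lima→delta.
A2 = A1; e.g. sigma (Evader) can still go to tango. Fixed point.
lima ∈ A1, so Pursuer can force the target.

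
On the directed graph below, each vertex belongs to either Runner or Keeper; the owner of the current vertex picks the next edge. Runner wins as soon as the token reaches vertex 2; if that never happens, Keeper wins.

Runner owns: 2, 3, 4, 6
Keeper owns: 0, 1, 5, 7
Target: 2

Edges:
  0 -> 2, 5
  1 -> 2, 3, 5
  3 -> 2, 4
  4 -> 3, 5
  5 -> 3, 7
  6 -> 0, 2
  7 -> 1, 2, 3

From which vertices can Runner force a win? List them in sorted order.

2, 3, 4, 6

A0 = {2}
A1: add {3, 6} — 3 (Runner) has 3→2; 6 (Runner) has 6→2.
A2: add {4} — 4 (Runner) has 4→3.
A3 = A2; e.g. 0 (Keeper) can still go to 5. Fixed point.
Runner's winning region = {2, 3, 4, 6}.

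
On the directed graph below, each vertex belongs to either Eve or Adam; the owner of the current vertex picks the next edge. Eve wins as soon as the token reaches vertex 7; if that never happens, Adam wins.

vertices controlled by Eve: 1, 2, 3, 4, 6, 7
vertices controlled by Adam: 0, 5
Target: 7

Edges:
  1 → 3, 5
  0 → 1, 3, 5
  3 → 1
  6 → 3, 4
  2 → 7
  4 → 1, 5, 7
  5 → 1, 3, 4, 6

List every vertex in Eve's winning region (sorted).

2, 4, 6, 7

A0 = {7}
A1: add {2, 4} — 2 (Eve) has 2→7; 4 (Eve) has 4→7.
A2: add {6} — 6 (Eve) has 6→4.
A3 = A2; e.g. 0 (Adam) can still go to 1. Fixed point.
Eve's winning region = {2, 4, 6, 7}.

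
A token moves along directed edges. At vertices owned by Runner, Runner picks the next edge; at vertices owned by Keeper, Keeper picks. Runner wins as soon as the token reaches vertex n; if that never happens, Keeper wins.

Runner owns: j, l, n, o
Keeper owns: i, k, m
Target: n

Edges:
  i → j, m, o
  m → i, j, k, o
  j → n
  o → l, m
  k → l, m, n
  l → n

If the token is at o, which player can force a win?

A0 = {n}
A1: add {j, l} — j (Runner) has j→n; l (Runner) has l→n.
A2: add {o} — o (Runner) has o→l.
A3 = A2; e.g. i (Keeper) can still go to m. Fixed point.
o ∈ A2, so Runner can force the target.

Runner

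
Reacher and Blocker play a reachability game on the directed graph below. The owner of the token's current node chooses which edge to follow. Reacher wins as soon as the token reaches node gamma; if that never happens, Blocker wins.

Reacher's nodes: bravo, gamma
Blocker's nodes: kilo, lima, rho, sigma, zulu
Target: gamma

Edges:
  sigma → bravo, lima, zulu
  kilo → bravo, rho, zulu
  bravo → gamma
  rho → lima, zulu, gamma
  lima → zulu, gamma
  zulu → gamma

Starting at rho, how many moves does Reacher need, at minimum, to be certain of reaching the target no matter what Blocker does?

3

A0 = {gamma}
A1: add {bravo, zulu} — bravo (Reacher) has bravo→gamma; zulu (Blocker): all of {gamma} already in.
A2: add {lima} — lima (Blocker): all of {zulu, gamma} already in.
A3: add {rho, sigma} — sigma (Blocker): all of {bravo, lima, zulu} already in; rho (Blocker): all of {lima, zulu, gamma} already in.
rho enters the attractor at level 3, so Reacher can force the target in 3 moves from there.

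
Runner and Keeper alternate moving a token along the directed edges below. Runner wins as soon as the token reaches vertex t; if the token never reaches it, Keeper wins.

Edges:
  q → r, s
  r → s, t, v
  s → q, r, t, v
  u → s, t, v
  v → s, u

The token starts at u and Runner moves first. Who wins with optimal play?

Track states (vertex, player-to-move).
A0 = {(t,Runner), (t,Keeper)}
A1: add {(r,Runner), (s,Runner), (u,Runner)}.
(u,Runner) ∈ A1 ⇒ Runner forces the target.

Runner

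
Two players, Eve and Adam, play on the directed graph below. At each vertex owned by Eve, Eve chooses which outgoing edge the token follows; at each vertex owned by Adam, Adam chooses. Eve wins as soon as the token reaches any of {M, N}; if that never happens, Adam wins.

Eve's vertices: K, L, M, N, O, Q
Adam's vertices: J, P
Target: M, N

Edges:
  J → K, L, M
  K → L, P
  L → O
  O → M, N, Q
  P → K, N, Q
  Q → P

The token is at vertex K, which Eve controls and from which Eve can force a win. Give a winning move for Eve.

A0 = {M, N}
A1: add {O} — O (Eve) has O→M.
A2: add {L} — L (Eve) has L→O.
A3: add {K} — K (Eve) has K→L.
A4: add {J} — J (Adam): all of {K, L, M} already in.
A5 = A4; e.g. P (Adam) can still go to Q. Fixed point.
From K, successor L is in the attractor (rank 2); the other successor P is not.

L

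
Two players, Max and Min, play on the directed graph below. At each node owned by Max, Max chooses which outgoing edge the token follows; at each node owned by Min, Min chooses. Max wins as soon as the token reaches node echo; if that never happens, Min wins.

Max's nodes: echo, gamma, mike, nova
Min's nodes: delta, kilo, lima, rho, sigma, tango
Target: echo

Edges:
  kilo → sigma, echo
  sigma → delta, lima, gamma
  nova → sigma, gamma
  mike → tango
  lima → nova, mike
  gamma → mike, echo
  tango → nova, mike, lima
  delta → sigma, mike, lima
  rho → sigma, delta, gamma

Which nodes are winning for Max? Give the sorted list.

A0 = {echo}
A1: add {gamma} — gamma (Max) has gamma→echo.
A2: add {nova} — nova (Max) has nova→gamma.
A3 = A2; e.g. kilo (Min) can still go to sigma. Fixed point.
Max's winning region = {echo, gamma, nova}.

echo, gamma, nova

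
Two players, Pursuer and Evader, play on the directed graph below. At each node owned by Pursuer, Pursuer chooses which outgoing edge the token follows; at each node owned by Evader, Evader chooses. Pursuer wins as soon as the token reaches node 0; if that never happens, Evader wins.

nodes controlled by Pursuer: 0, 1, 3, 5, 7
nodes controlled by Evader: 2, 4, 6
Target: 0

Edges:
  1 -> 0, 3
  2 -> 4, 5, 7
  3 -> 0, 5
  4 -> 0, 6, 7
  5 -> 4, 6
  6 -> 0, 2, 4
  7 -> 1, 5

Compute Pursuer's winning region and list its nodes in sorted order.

0, 1, 3, 7

A0 = {0}
A1: add {1, 3} — 1 (Pursuer) has 1→0; 3 (Pursuer) has 3→0.
A2: add {7} — 7 (Pursuer) has 7→1.
A3 = A2; e.g. 2 (Evader) can still go to 4. Fixed point.
Pursuer's winning region = {0, 1, 3, 7}.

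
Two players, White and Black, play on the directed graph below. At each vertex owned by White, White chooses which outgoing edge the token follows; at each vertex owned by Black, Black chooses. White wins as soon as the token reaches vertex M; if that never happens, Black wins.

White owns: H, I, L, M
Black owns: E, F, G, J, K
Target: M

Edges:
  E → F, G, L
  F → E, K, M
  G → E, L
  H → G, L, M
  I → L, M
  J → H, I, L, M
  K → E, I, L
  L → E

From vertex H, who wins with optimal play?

A0 = {M}
A1: add {H, I} — H (White) has H→M; I (White) has I→M.
A2 = A1; e.g. E (Black) can still go to F. Fixed point.
H ∈ A1, so White can force the target.

White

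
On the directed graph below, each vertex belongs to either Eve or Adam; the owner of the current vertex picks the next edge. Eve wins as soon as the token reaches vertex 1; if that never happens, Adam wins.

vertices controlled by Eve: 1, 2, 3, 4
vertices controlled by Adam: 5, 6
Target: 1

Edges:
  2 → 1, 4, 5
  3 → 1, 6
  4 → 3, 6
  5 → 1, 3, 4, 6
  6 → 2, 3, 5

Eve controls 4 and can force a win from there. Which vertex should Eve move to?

A0 = {1}
A1: add {2, 3} — 2 (Eve) has 2→1; 3 (Eve) has 3→1.
A2: add {4} — 4 (Eve) has 4→3.
A3 = A2; e.g. 5 (Adam) can still go to 6. Fixed point.
From 4, successor 3 is in the attractor (rank 1); the other successor 6 is not.

3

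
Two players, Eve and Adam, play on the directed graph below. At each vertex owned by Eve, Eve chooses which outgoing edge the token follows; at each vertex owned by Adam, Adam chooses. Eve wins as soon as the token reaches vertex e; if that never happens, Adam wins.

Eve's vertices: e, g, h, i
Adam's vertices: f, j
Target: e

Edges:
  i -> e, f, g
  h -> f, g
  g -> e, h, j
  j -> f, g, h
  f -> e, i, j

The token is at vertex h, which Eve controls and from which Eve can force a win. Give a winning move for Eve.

A0 = {e}
A1: add {g, i} — g (Eve) has g→e; i (Eve) has i→e.
A2: add {h} — h (Eve) has h→g.
A3 = A2; e.g. f (Adam) can still go to j. Fixed point.
From h, successor g is in the attractor (rank 1); the other successor f is not.

g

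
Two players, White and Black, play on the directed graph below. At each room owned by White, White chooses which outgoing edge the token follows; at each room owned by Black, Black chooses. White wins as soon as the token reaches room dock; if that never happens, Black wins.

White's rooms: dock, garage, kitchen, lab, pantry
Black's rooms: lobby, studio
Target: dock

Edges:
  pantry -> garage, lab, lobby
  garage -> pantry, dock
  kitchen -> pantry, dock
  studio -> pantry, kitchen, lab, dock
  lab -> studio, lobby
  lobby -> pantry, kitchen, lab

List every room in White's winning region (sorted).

dock, garage, kitchen, pantry

A0 = {dock}
A1: add {garage, kitchen} — garage (White) has garage→dock; kitchen (White) has kitchen→dock.
A2: add {pantry} — pantry (White) has pantry→garage.
A3 = A2; e.g. studio (Black) can still go to lab. Fixed point.
White's winning region = {dock, garage, kitchen, pantry}.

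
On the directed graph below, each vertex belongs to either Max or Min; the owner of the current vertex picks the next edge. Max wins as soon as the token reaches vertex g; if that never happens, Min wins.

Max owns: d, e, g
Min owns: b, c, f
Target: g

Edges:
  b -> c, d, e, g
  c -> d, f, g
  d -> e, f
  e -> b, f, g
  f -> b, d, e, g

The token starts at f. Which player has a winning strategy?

A0 = {g}
A1: add {e} — e (Max) has e→g.
A2: add {d} — d (Max) has d→e.
A3 = A2; e.g. b (Min) can still go to c. Fixed point.
f never enters the attractor, so Min can avoid the target forever.

Min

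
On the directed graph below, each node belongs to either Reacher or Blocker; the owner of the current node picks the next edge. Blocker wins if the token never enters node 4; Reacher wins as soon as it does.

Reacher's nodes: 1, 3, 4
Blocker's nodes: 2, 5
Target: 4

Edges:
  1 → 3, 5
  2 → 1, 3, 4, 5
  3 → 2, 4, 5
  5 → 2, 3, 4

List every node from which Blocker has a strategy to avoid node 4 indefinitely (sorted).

A0 = {4}
A1: add {3} — 3 (Reacher) has 3→4.
A2: add {1} — 1 (Reacher) has 1→3.
A3 = A2; e.g. 2 (Blocker) can still go to 5. Fixed point.
Reacher's attractor = {1, 3, 4}; Blocker avoids the target exactly from the complement.

2, 5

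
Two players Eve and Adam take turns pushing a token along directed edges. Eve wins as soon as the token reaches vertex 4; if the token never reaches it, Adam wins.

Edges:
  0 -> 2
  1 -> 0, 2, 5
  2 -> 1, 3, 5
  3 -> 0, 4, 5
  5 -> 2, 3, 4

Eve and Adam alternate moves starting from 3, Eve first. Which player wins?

Track states (vertex, player-to-move).
A0 = {(4,Eve), (4,Adam)}
A1: add {(3,Eve), (5,Eve)}.
(3,Eve) ∈ A1 ⇒ Eve forces the target.

Eve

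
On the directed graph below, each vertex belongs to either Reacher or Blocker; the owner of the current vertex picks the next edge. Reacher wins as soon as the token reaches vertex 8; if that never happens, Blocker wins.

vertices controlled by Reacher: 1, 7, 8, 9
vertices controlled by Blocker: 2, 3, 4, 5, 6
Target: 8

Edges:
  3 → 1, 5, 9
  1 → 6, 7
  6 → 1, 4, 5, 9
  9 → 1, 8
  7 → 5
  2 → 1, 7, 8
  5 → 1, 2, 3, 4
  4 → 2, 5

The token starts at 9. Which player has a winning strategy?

A0 = {8}
A1: add {9} — 9 (Reacher) has 9→8.
A2 = A1; e.g. 1 (Reacher) has no edge into A1. Fixed point.
9 ∈ A1, so Reacher can force the target.

Reacher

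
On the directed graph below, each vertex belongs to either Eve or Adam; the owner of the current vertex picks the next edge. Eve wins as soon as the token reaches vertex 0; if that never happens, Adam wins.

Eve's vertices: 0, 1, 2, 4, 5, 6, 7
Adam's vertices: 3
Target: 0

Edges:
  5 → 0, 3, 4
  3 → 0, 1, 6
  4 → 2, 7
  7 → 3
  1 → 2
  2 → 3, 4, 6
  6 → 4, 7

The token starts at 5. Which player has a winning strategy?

Eve

A0 = {0}
A1: add {5} — 5 (Eve) has 5→0.
A2 = A1; e.g. 1 (Eve) has no edge into A1. Fixed point.
5 ∈ A1, so Eve can force the target.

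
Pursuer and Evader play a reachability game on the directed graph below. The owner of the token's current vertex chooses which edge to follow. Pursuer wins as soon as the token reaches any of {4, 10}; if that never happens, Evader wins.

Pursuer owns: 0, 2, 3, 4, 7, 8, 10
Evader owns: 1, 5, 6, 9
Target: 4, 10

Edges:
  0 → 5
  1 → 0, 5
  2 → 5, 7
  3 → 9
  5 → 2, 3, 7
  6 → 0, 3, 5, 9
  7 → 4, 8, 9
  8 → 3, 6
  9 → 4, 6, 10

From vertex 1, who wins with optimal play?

A0 = {4, 10}
A1: add {7} — 7 (Pursuer) has 7→4.
A2: add {2} — 2 (Pursuer) has 2→7.
A3 = A2; e.g. 0 (Pursuer) has no edge into A2. Fixed point.
1 never enters the attractor, so Evader can avoid the target forever.

Evader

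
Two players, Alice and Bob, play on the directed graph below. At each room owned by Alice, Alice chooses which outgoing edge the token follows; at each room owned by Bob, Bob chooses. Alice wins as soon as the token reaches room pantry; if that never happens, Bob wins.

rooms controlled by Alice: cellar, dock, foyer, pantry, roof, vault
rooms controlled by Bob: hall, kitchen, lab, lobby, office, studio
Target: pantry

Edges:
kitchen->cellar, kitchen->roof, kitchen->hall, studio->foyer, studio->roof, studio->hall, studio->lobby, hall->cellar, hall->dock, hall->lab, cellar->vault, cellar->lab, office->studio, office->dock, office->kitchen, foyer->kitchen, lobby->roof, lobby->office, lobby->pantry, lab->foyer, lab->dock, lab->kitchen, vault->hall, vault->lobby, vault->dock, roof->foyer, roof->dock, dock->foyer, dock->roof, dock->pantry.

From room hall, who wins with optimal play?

A0 = {pantry}
A1: add {dock} — dock (Alice) has dock→pantry.
A2: add {roof, vault} — vault (Alice) has vault→dock; roof (Alice) has roof→dock.
A3: add {cellar} — cellar (Alice) has cellar→vault.
A4 = A3; e.g. foyer (Alice) has no edge into A3. Fixed point.
hall never enters the attractor, so Bob can avoid the target forever.

Bob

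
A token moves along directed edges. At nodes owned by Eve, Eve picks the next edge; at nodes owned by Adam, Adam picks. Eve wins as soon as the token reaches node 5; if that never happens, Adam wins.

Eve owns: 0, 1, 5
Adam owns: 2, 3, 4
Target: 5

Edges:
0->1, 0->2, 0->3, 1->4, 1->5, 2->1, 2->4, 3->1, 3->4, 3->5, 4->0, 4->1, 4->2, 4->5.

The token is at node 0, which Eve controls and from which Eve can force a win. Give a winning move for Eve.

A0 = {5}
A1: add {1} — 1 (Eve) has 1→5.
A2: add {0} — 0 (Eve) has 0→1.
A3 = A2; e.g. 2 (Adam) can still go to 4. Fixed point.
From 0, successor 1 is in the attractor (rank 1); the other successors 2, 3 are not.

1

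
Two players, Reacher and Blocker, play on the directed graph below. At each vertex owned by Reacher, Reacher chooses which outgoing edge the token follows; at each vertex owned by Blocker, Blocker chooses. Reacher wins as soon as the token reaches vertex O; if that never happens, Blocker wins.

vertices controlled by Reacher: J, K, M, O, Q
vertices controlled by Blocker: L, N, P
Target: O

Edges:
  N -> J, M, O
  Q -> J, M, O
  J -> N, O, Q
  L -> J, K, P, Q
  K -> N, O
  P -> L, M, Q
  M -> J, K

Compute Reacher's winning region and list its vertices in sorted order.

A0 = {O}
A1: add {J, K, Q} — J (Reacher) has J→O; K (Reacher) has K→O; Q (Reacher) has Q→O.
A2: add {M} — M (Reacher) has M→J.
A3: add {N} — N (Blocker): all of {J, M, O} already in.
A4 = A3; e.g. L (Blocker) can still go to P. Fixed point.
Reacher's winning region = {J, K, M, N, O, Q}.

J, K, M, N, O, Q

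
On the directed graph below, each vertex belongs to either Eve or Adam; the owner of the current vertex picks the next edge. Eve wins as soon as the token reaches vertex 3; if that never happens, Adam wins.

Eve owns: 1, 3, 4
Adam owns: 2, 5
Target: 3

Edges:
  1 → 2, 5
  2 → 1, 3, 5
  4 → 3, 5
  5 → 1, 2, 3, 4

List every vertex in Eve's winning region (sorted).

A0 = {3}
A1: add {4} — 4 (Eve) has 4→3.
A2 = A1; e.g. 1 (Eve) has no edge into A1. Fixed point.
Eve's winning region = {3, 4}.

3, 4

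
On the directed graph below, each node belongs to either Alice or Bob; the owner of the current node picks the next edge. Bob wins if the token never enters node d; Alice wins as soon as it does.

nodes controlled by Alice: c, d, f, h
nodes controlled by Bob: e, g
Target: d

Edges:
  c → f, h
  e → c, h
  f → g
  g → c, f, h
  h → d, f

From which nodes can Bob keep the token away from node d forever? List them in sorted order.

f, g

A0 = {d}
A1: add {h} — h (Alice) has h→d.
A2: add {c} — c (Alice) has c→h.
A3: add {e} — e (Bob): all of {c, h} already in.
A4 = A3; e.g. f (Alice) has no edge into A3. Fixed point.
Alice's attractor = {c, d, e, h}; Bob avoids the target exactly from the complement.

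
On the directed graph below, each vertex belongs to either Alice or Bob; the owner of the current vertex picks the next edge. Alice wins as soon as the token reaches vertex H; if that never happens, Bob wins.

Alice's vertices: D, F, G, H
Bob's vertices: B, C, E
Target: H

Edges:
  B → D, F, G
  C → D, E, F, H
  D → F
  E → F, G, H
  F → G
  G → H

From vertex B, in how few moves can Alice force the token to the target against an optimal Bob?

4

A0 = {H}
A1: add {G} — G (Alice) has G→H.
A2: add {F} — F (Alice) has F→G.
A3: add {D, E} — D (Alice) has D→F; E (Bob): all of {F, G, H} already in.
A4: add {B, C} — B (Bob): all of {D, F, G} already in; C (Bob): all of {D, E, F, H} already in.
A4 = all vertices. Fixed point.
B enters the attractor at level 4, so Alice can force the target in 4 moves from there.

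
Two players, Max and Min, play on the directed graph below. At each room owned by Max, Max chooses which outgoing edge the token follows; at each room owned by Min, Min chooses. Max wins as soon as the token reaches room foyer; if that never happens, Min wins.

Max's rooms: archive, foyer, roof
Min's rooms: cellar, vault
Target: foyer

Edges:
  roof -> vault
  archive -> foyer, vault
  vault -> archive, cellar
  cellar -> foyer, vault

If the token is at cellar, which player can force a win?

A0 = {foyer}
A1: add {archive} — archive (Max) has archive→foyer.
A2 = A1; e.g. roof (Max) has no edge into A1. Fixed point.
cellar never enters the attractor, so Min can avoid the target forever.

Min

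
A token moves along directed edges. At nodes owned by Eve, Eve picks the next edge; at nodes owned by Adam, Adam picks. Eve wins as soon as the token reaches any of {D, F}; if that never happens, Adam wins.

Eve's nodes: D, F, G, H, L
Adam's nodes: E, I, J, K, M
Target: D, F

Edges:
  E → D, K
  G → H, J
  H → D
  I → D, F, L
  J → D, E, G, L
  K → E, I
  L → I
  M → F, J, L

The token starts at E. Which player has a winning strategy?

Adam

A0 = {D, F}
A1: add {H} — H (Eve) has H→D.
A2: add {G} — G (Eve) has G→H.
A3 = A2; e.g. E (Adam) can still go to K. Fixed point.
E never enters the attractor, so Adam can avoid the target forever.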